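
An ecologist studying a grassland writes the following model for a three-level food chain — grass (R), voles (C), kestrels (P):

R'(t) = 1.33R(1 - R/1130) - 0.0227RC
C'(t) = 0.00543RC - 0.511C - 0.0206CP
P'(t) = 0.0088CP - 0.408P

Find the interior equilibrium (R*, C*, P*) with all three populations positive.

R* ≈ 236, C* ≈ 46.4, P* ≈ 37.4

From dP/dt = 0: 0.0088C* = 0.408, so C* = 46.4.
From dR/dt = 0: 1.33(1 - R*/1130) = 0.0227·46.4, giving R* = 1130·(1 - 0.791) = 236.
From dC/dt = 0: 0.00543·236 - 0.511 = 0.0206P*, so P* = 0.769/0.0206 = 37.4.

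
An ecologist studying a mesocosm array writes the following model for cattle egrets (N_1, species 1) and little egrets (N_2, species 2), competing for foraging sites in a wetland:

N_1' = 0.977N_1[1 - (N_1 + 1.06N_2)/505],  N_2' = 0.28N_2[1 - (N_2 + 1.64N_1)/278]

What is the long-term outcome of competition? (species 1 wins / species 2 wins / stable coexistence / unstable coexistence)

species 1 excludes species 2

Compare the nullcline intercepts: K1/α12 = 505/1.06 = 476 > K2 = 278; K2/α21 = 278/1.64 = 170 < K1 = 505.
Since the inequalities point opposite ways, species 1 can invade but species 2 cannot.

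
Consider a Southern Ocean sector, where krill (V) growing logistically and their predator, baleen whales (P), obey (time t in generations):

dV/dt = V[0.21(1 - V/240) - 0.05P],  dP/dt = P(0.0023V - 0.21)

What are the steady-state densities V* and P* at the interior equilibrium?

From dP/dt = 0 with P > 0: 0.0023V* = 0.21, so V* = 91.3.
Substitute into dV/dt = 0: 0.21(1 - 91.3/240) = 0.05P*.
The bracket is 0.62, giving P* = 0.13/0.05 = 2.6.

V* ≈ 91.3, P* ≈ 2.6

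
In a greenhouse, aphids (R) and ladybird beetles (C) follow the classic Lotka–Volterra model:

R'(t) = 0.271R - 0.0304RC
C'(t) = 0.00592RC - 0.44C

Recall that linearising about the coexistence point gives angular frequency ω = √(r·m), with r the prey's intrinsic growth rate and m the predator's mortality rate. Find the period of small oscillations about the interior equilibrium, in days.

T ≈ 18.2 days

Here r = 0.271 and m = 0.44, so r·m = 0.119.
ω = √0.119 = 0.345 per day, hence T = 2π/ω ≈ 18.2 days.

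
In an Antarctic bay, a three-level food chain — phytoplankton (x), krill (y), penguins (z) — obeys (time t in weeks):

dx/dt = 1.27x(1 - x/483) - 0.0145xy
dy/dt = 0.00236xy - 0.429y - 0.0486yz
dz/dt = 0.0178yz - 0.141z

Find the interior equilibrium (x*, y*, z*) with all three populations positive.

x* ≈ 439, y* ≈ 7.92, z* ≈ 12.5

From dz/dt = 0: 0.0178y* = 0.141, so y* = 7.92.
From dx/dt = 0: 1.27(1 - x*/483) = 0.0145·7.92, giving x* = 483·(1 - 0.0904) = 439.
From dy/dt = 0: 0.00236·439 - 0.429 = 0.0486z*, so z* = 0.608/0.0486 = 12.5.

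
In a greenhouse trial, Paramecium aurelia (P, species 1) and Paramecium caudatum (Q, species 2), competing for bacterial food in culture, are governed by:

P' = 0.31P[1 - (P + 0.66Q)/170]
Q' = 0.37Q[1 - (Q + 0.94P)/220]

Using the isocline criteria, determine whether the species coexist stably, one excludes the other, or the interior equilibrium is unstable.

Compare the nullcline intercepts: K1/α12 = 170/0.66 = 258 > K2 = 220; K2/α21 = 220/0.94 = 234 > K1 = 170.
Since both inequalities hold, each species can invade when rare, so the interior equilibrium is stable.

stable coexistence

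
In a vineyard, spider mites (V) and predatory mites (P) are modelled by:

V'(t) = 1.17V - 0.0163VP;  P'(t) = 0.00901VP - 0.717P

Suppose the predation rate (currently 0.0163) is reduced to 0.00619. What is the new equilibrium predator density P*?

P* ≈ 189

At the interior fixed point, setting dV/dt = 0 with V > 0 fixes P* = (prey growth rate)/(VP coefficient) — independent of the other coefficients.
With the change, P* = 1.17/0.00619 = 189; it rises from 71.8.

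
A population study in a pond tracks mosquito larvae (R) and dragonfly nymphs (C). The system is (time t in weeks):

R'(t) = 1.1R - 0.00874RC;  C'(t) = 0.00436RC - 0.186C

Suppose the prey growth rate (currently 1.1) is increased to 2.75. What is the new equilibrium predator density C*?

C* ≈ 315

At the interior fixed point, setting dR/dt = 0 with R > 0 fixes C* = (prey growth rate)/(RC coefficient) — independent of the other coefficients.
With the change, C* = 2.75/0.00874 = 315; it rises from 126.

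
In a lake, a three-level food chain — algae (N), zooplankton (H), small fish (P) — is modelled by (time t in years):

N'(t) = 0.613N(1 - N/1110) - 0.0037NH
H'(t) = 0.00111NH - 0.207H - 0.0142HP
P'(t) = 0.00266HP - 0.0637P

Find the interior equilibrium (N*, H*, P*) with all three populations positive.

From dP/dt = 0: 0.00266H* = 0.0637, so H* = 23.9.
From dN/dt = 0: 0.613(1 - N*/1110) = 0.0037·23.9, giving N* = 1110·(1 - 0.145) = 950.
From dH/dt = 0: 0.00111·950 - 0.207 = 0.0142P*, so P* = 0.847/0.0142 = 59.6.

N* ≈ 950, H* ≈ 23.9, P* ≈ 59.6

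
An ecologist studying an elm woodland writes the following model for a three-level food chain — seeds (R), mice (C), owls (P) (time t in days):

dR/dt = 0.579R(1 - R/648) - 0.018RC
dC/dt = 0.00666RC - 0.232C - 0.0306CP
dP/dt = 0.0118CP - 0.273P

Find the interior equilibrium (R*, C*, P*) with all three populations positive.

R* ≈ 182, C* ≈ 23.1, P* ≈ 32

From dP/dt = 0: 0.0118C* = 0.273, so C* = 23.1.
From dR/dt = 0: 0.579(1 - R*/648) = 0.018·23.1, giving R* = 648·(1 - 0.719) = 182.
From dC/dt = 0: 0.00666·182 - 0.232 = 0.0306P*, so P* = 0.98/0.0306 = 32.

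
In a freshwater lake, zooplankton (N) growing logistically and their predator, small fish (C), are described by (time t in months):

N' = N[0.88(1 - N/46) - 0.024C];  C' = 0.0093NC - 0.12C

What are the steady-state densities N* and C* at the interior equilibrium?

N* ≈ 12.9, C* ≈ 26.4

From dC/dt = 0 with C > 0: 0.0093N* = 0.12, so N* = 12.9.
Substitute into dN/dt = 0: 0.88(1 - 12.9/46) = 0.024C*.
The bracket is 0.719, giving C* = 0.633/0.024 = 26.4.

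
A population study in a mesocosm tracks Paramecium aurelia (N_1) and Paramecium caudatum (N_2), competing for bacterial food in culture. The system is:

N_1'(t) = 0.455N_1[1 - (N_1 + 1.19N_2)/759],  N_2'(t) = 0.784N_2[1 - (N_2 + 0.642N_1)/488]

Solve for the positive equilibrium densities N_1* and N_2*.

N_1* ≈ 755, N_2* ≈ 3.06

Setting both brackets to zero gives the nullclines N_1 + 1.19N_2 = 759 and 0.642N_1 + N_2 = 488.
Substituting N_2 = 488 - 0.642N_1 into the first: N_1(1 - 1.19·0.642) = 759 - 1.19·488.
So N_1* = 178/0.236 = 755, and then N_2* = 488 - 0.642·755 = 3.06.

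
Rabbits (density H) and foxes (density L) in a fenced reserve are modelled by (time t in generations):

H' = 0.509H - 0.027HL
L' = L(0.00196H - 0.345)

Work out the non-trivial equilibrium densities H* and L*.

Set dL/dt = 0 with L > 0: 0.00196H - 0.345 = 0, so H* = 0.345/0.00196 = 176.
Set dH/dt = 0 with H > 0: 0.509 - 0.027L = 0, so L* = 0.509/0.027 = 18.9.

H* ≈ 176, L* ≈ 18.9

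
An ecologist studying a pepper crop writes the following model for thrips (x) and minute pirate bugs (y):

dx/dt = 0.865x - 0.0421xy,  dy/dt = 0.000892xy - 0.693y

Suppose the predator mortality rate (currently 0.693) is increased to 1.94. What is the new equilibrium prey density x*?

At the interior fixed point, setting dy/dt = 0 with y > 0 fixes x* = (predator death rate)/(xy coefficient) — independent of the other coefficients.
With the change, x* = 1.94/0.000892 = 2170; it rises from 777.

x* ≈ 2170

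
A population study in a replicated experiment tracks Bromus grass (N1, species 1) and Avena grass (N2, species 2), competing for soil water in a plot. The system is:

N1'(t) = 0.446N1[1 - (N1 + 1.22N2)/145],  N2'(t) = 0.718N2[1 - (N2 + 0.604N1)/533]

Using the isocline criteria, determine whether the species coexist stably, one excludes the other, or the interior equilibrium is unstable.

species 2 excludes species 1

Compare the nullcline intercepts: K1/α12 = 145/1.22 = 119 < K2 = 533; K2/α21 = 533/0.604 = 882 > K1 = 145.
Since the inequalities point opposite ways, species 2 can invade but species 1 cannot.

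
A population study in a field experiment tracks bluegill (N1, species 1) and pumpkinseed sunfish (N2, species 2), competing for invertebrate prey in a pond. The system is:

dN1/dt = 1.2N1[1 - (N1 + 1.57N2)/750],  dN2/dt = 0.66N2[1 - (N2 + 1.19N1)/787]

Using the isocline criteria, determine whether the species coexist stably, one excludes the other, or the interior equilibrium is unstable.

Compare the nullcline intercepts: K1/α12 = 750/1.57 = 478 < K2 = 787; K2/α21 = 787/1.19 = 661 < K1 = 750.
Since both are reversed, neither can invade when rare; the interior point is a saddle.

unstable coexistence (outcome depends on initial conditions)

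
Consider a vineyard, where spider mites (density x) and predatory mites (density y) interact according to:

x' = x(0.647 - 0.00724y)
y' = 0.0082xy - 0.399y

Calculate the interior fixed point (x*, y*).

Set dy/dt = 0 with y > 0: 0.0082x - 0.399 = 0, so x* = 0.399/0.0082 = 48.7.
Set dx/dt = 0 with x > 0: 0.647 - 0.00724y = 0, so y* = 0.647/0.00724 = 89.4.

x* ≈ 48.7, y* ≈ 89.4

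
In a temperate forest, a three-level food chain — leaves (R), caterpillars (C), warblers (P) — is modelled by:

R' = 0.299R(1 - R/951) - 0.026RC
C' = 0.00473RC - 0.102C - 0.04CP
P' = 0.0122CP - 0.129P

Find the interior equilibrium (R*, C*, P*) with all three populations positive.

From dP/dt = 0: 0.0122C* = 0.129, so C* = 10.6.
From dR/dt = 0: 0.299(1 - R*/951) = 0.026·10.6, giving R* = 951·(1 - 0.919) = 76.6.
From dC/dt = 0: 0.00473·76.6 - 0.102 = 0.04P*, so P* = 0.26/0.04 = 6.51.

R* ≈ 76.6, C* ≈ 10.6, P* ≈ 6.51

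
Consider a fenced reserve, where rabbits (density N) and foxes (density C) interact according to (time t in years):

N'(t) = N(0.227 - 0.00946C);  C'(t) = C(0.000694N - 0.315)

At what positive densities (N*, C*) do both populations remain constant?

Set dC/dt = 0 with C > 0: 0.000694N - 0.315 = 0, so N* = 0.315/0.000694 = 454.
Set dN/dt = 0 with N > 0: 0.227 - 0.00946C = 0, so C* = 0.227/0.00946 = 24.

N* ≈ 454, C* ≈ 24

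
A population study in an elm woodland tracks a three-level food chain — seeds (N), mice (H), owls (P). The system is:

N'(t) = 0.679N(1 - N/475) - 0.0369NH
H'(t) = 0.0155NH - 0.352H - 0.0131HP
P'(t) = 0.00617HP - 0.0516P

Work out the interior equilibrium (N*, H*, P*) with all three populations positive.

From dP/dt = 0: 0.00617H* = 0.0516, so H* = 8.36.
From dN/dt = 0: 0.679(1 - N*/475) = 0.0369·8.36, giving N* = 475·(1 - 0.454) = 259.
From dH/dt = 0: 0.0155·259 - 0.352 = 0.0131P*, so P* = 3.66/0.0131 = 280.

N* ≈ 259, H* ≈ 8.36, P* ≈ 280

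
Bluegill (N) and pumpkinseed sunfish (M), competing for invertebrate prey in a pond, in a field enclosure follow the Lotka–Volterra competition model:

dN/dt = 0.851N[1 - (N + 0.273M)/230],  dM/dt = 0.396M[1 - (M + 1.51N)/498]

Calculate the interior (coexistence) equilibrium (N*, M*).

Setting both brackets to zero gives the nullclines N + 0.273M = 230 and 1.51N + M = 498.
Substituting M = 498 - 1.51N into the first: N(1 - 0.273·1.51) = 230 - 0.273·498.
So N* = 94/0.588 = 160, and then M* = 498 - 1.51·160 = 256.

N* ≈ 160, M* ≈ 256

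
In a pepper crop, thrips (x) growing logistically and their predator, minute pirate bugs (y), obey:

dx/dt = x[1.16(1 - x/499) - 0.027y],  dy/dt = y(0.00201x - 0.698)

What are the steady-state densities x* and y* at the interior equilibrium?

x* ≈ 347, y* ≈ 13.1

From dy/dt = 0 with y > 0: 0.00201x* = 0.698, so x* = 347.
Substitute into dx/dt = 0: 1.16(1 - 347/499) = 0.027y*.
The bracket is 0.304, giving y* = 0.353/0.027 = 13.1.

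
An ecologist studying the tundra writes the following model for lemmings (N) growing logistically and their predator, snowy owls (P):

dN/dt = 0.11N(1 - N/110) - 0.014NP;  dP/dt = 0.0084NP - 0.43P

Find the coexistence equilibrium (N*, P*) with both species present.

N* ≈ 51.2, P* ≈ 4.2

From dP/dt = 0 with P > 0: 0.0084N* = 0.43, so N* = 51.2.
Substitute into dN/dt = 0: 0.11(1 - 51.2/110) = 0.014P*.
The bracket is 0.535, giving P* = 0.0588/0.014 = 4.2.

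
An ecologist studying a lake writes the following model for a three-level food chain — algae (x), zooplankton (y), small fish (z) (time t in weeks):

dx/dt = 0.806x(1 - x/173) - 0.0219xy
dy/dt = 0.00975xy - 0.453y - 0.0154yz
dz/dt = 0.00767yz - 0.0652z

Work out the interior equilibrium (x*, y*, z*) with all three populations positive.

From dz/dt = 0: 0.00767y* = 0.0652, so y* = 8.5.
From dx/dt = 0: 0.806(1 - x*/173) = 0.0219·8.5, giving x* = 173·(1 - 0.231) = 133.
From dy/dt = 0: 0.00975·133 - 0.453 = 0.0154z*, so z* = 0.844/0.0154 = 54.8.

x* ≈ 133, y* ≈ 8.5, z* ≈ 54.8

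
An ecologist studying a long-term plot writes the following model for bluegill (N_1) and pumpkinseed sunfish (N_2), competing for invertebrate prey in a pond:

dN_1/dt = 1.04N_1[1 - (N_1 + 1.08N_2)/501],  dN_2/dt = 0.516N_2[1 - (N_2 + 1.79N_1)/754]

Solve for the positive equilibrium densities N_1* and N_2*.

Setting both brackets to zero gives the nullclines N_1 + 1.08N_2 = 501 and 1.79N_1 + N_2 = 754.
Substituting N_2 = 754 - 1.79N_1 into the first: N_1(1 - 1.08·1.79) = 501 - 1.08·754.
So N_1* = -313/-0.933 = 336, and then N_2* = 754 - 1.79·336 = 153.

N_1* ≈ 336, N_2* ≈ 153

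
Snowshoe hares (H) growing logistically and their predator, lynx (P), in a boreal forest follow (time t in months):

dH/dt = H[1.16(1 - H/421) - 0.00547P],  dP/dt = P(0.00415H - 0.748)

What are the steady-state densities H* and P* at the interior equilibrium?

H* ≈ 180, P* ≈ 121

From dP/dt = 0 with P > 0: 0.00415H* = 0.748, so H* = 180.
Substitute into dH/dt = 0: 1.16(1 - 180/421) = 0.00547P*.
The bracket is 0.572, giving P* = 0.663/0.00547 = 121.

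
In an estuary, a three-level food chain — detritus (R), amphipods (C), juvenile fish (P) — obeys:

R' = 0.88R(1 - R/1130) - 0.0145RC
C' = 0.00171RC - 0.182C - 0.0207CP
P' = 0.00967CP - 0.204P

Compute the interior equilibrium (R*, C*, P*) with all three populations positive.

From dP/dt = 0: 0.00967C* = 0.204, so C* = 21.1.
From dR/dt = 0: 0.88(1 - R*/1130) = 0.0145·21.1, giving R* = 1130·(1 - 0.348) = 737.
From dC/dt = 0: 0.00171·737 - 0.182 = 0.0207P*, so P* = 1.08/0.0207 = 52.1.

R* ≈ 737, C* ≈ 21.1, P* ≈ 52.1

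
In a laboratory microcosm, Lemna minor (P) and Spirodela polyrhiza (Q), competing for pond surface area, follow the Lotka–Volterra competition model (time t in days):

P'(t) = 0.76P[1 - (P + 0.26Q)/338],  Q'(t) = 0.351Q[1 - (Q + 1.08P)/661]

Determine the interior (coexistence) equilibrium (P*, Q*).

P* ≈ 231, Q* ≈ 412

Setting both brackets to zero gives the nullclines P + 0.26Q = 338 and 1.08P + Q = 661.
Substituting Q = 661 - 1.08P into the first: P(1 - 0.26·1.08) = 338 - 0.26·661.
So P* = 166/0.719 = 231, and then Q* = 661 - 1.08·231 = 412.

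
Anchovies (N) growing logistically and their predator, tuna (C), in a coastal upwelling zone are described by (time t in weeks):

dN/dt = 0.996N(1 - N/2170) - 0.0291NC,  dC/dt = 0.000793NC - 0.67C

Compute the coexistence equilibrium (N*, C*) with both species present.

N* ≈ 845, C* ≈ 20.9

From dC/dt = 0 with C > 0: 0.000793N* = 0.67, so N* = 845.
Substitute into dN/dt = 0: 0.996(1 - 845/2170) = 0.0291C*.
The bracket is 0.611, giving C* = 0.608/0.0291 = 20.9.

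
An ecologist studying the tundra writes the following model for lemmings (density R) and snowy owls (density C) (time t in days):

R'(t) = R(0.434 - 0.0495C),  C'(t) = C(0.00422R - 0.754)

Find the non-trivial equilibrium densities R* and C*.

R* ≈ 179, C* ≈ 8.77

Set dC/dt = 0 with C > 0: 0.00422R - 0.754 = 0, so R* = 0.754/0.00422 = 179.
Set dR/dt = 0 with R > 0: 0.434 - 0.0495C = 0, so C* = 0.434/0.0495 = 8.77.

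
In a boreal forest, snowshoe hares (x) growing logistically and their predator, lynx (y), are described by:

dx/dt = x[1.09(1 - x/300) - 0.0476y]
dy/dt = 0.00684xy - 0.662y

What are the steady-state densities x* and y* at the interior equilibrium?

x* ≈ 96.8, y* ≈ 15.5

From dy/dt = 0 with y > 0: 0.00684x* = 0.662, so x* = 96.8.
Substitute into dx/dt = 0: 1.09(1 - 96.8/300) = 0.0476y*.
The bracket is 0.677, giving y* = 0.738/0.0476 = 15.5.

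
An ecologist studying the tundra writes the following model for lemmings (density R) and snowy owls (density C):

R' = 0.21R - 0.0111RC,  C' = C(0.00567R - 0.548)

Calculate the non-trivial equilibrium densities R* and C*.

R* ≈ 96.6, C* ≈ 18.9

Set dC/dt = 0 with C > 0: 0.00567R - 0.548 = 0, so R* = 0.548/0.00567 = 96.6.
Set dR/dt = 0 with R > 0: 0.21 - 0.0111C = 0, so C* = 0.21/0.0111 = 18.9.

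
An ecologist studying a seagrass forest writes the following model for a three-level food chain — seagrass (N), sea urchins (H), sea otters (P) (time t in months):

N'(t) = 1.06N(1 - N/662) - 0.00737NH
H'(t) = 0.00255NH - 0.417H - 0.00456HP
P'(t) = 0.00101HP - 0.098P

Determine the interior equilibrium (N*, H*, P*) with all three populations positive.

N* ≈ 215, H* ≈ 97, P* ≈ 29

From dP/dt = 0: 0.00101H* = 0.098, so H* = 97.
From dN/dt = 0: 1.06(1 - N*/662) = 0.00737·97, giving N* = 662·(1 - 0.675) = 215.
From dH/dt = 0: 0.00255·215 - 0.417 = 0.00456P*, so P* = 0.132/0.00456 = 29.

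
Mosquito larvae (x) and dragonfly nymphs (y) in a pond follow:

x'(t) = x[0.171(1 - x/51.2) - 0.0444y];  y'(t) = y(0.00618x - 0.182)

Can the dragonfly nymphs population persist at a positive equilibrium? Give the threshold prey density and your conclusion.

The predator equation gives dy/dt > 0 only when x > 0.182/0.00618 = 29.4.
Without the predator, x → K = 51.2. Since 51.2 > 29.4, the predator can invade and persist.

Threshold x = 29.4; K > 29.4, so yes, the predator persists.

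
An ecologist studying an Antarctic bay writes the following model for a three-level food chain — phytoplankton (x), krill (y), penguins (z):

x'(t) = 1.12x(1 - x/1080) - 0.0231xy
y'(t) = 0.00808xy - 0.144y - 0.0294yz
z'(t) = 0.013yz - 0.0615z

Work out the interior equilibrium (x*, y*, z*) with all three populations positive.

x* ≈ 975, y* ≈ 4.73, z* ≈ 263

From dz/dt = 0: 0.013y* = 0.0615, so y* = 4.73.
From dx/dt = 0: 1.12(1 - x*/1080) = 0.0231·4.73, giving x* = 1080·(1 - 0.0976) = 975.
From dy/dt = 0: 0.00808·975 - 0.144 = 0.0294z*, so z* = 7.73/0.0294 = 263.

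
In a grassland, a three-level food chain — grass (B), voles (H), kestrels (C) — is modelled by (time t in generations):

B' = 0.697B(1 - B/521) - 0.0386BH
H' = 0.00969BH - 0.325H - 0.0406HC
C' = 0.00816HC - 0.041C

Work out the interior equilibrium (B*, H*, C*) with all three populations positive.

B* ≈ 376, H* ≈ 5.02, C* ≈ 81.7

From dC/dt = 0: 0.00816H* = 0.041, so H* = 5.02.
From dB/dt = 0: 0.697(1 - B*/521) = 0.0386·5.02, giving B* = 521·(1 - 0.278) = 376.
From dH/dt = 0: 0.00969·376 - 0.325 = 0.0406C*, so C* = 3.32/0.0406 = 81.7.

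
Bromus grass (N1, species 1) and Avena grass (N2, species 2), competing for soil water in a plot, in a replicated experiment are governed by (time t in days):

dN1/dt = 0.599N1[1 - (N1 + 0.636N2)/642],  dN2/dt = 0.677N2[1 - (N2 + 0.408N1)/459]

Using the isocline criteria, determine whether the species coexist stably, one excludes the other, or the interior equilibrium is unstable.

Compare the nullcline intercepts: K1/α12 = 642/0.636 = 1010 > K2 = 459; K2/α21 = 459/0.408 = 1120 > K1 = 642.
Since both inequalities hold, each species can invade when rare, so the interior equilibrium is stable.

stable coexistence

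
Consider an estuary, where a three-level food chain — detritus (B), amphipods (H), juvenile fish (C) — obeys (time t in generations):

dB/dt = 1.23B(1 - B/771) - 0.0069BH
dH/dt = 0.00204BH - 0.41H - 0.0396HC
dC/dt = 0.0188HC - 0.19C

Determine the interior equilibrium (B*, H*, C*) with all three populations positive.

B* ≈ 727, H* ≈ 10.1, C* ≈ 27.1

From dC/dt = 0: 0.0188H* = 0.19, so H* = 10.1.
From dB/dt = 0: 1.23(1 - B*/771) = 0.0069·10.1, giving B* = 771·(1 - 0.0567) = 727.
From dH/dt = 0: 0.00204·727 - 0.41 = 0.0396C*, so C* = 1.07/0.0396 = 27.1.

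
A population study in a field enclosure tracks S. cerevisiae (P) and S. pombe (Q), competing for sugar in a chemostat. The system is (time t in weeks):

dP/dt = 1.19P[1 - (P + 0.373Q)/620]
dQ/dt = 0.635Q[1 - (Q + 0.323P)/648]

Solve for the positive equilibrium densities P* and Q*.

Setting both brackets to zero gives the nullclines P + 0.373Q = 620 and 0.323P + Q = 648.
Substituting Q = 648 - 0.323P into the first: P(1 - 0.373·0.323) = 620 - 0.373·648.
So P* = 378/0.88 = 430, and then Q* = 648 - 0.323·430 = 509.

P* ≈ 430, Q* ≈ 509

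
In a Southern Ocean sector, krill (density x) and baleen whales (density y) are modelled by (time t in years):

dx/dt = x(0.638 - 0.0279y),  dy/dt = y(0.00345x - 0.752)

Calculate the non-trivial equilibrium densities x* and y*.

Set dy/dt = 0 with y > 0: 0.00345x - 0.752 = 0, so x* = 0.752/0.00345 = 218.
Set dx/dt = 0 with x > 0: 0.638 - 0.0279y = 0, so y* = 0.638/0.0279 = 22.9.

x* ≈ 218, y* ≈ 22.9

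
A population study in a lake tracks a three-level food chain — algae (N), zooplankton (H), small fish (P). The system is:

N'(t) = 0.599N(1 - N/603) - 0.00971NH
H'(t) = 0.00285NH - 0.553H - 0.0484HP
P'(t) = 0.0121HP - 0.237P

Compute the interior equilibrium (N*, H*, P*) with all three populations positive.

N* ≈ 412, H* ≈ 19.6, P* ≈ 12.8

From dP/dt = 0: 0.0121H* = 0.237, so H* = 19.6.
From dN/dt = 0: 0.599(1 - N*/603) = 0.00971·19.6, giving N* = 603·(1 - 0.318) = 412.
From dH/dt = 0: 0.00285·412 - 0.553 = 0.0484P*, so P* = 0.62/0.0484 = 12.8.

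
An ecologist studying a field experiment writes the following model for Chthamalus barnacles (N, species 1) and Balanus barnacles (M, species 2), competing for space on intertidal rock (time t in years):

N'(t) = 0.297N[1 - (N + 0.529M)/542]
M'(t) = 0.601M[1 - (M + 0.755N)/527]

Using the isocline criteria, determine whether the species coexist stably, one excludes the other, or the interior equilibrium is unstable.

Compare the nullcline intercepts: K1/α12 = 542/0.529 = 1020 > K2 = 527; K2/α21 = 527/0.755 = 698 > K1 = 542.
Since both inequalities hold, each species can invade when rare, so the interior equilibrium is stable.

stable coexistence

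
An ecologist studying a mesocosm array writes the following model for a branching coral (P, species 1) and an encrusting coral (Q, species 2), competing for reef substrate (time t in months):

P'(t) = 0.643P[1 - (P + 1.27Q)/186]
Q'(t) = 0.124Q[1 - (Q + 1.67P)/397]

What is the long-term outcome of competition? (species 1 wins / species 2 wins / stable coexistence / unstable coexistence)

species 2 excludes species 1

Compare the nullcline intercepts: K1/α12 = 186/1.27 = 146 < K2 = 397; K2/α21 = 397/1.67 = 238 > K1 = 186.
Since the inequalities point opposite ways, species 2 can invade but species 1 cannot.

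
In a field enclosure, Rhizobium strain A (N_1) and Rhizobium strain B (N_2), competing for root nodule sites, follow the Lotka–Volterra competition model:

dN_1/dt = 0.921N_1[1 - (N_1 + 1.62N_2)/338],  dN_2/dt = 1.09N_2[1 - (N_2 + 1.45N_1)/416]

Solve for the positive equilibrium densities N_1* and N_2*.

Setting both brackets to zero gives the nullclines N_1 + 1.62N_2 = 338 and 1.45N_1 + N_2 = 416.
Substituting N_2 = 416 - 1.45N_1 into the first: N_1(1 - 1.62·1.45) = 338 - 1.62·416.
So N_1* = -336/-1.35 = 249, and then N_2* = 416 - 1.45·249 = 54.9.

N_1* ≈ 249, N_2* ≈ 54.9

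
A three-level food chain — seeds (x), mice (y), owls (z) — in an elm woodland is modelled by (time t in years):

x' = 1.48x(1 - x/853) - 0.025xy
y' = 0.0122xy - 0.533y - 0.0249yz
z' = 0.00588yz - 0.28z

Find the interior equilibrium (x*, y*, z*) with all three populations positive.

From dz/dt = 0: 0.00588y* = 0.28, so y* = 47.6.
From dx/dt = 0: 1.48(1 - x*/853) = 0.025·47.6, giving x* = 853·(1 - 0.804) = 167.
From dy/dt = 0: 0.0122·167 - 0.533 = 0.0249z*, so z* = 1.5/0.0249 = 60.4.

x* ≈ 167, y* ≈ 47.6, z* ≈ 60.4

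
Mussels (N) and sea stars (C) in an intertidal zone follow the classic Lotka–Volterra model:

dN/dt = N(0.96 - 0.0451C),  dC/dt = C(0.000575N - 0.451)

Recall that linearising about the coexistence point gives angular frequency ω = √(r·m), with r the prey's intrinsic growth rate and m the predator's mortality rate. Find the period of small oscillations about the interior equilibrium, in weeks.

Here r = 0.96 and m = 0.451, so r·m = 0.433.
ω = √0.433 = 0.658 per week, hence T = 2π/ω ≈ 9.55 weeks.

T ≈ 9.55 weeks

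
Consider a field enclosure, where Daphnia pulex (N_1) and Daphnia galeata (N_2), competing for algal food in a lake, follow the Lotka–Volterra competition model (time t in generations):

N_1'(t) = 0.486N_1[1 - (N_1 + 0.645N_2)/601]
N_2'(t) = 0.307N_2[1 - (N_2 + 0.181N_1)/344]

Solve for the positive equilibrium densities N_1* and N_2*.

Setting both brackets to zero gives the nullclines N_1 + 0.645N_2 = 601 and 0.181N_1 + N_2 = 344.
Substituting N_2 = 344 - 0.181N_1 into the first: N_1(1 - 0.645·0.181) = 601 - 0.645·344.
So N_1* = 379/0.883 = 429, and then N_2* = 344 - 0.181·429 = 266.

N_1* ≈ 429, N_2* ≈ 266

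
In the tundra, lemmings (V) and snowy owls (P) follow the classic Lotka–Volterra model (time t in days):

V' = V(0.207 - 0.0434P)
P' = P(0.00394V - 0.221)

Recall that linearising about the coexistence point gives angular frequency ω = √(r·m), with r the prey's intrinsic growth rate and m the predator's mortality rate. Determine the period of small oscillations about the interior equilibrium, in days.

T ≈ 29.4 days

Here r = 0.207 and m = 0.221, so r·m = 0.0457.
ω = √0.0457 = 0.214 per day, hence T = 2π/ω ≈ 29.4 days.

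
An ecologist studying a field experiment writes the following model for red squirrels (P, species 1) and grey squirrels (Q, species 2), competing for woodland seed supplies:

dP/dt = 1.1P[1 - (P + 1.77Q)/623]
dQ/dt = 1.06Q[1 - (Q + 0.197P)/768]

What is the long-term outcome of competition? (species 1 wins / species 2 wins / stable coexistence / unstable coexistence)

Compare the nullcline intercepts: K1/α12 = 623/1.77 = 352 < K2 = 768; K2/α21 = 768/0.197 = 3900 > K1 = 623.
Since the inequalities point opposite ways, species 2 can invade but species 1 cannot.

species 2 excludes species 1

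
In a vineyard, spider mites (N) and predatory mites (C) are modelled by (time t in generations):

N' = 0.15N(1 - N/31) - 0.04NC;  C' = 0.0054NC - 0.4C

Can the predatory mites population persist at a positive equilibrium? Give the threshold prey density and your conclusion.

The predator equation gives dC/dt > 0 only when N > 0.4/0.0054 = 74.1.
Without the predator, N → K = 31. Since 31 < 74.1, the predator cannot invade.

Threshold N = 74.1; K < 74.1, so no, the predator goes extinct.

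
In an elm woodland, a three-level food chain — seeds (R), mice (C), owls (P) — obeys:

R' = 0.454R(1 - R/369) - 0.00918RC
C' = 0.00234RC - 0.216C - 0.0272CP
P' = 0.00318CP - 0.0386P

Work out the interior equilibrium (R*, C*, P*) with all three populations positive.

From dP/dt = 0: 0.00318C* = 0.0386, so C* = 12.1.
From dR/dt = 0: 0.454(1 - R*/369) = 0.00918·12.1, giving R* = 369·(1 - 0.245) = 278.
From dC/dt = 0: 0.00234·278 - 0.216 = 0.0272P*, so P* = 0.436/0.0272 = 16.

R* ≈ 278, C* ≈ 12.1, P* ≈ 16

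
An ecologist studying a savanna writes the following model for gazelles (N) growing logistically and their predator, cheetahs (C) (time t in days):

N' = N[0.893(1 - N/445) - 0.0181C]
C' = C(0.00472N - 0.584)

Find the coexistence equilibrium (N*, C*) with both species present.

From dC/dt = 0 with C > 0: 0.00472N* = 0.584, so N* = 124.
Substitute into dN/dt = 0: 0.893(1 - 124/445) = 0.0181C*.
The bracket is 0.722, giving C* = 0.645/0.0181 = 35.6.

N* ≈ 124, C* ≈ 35.6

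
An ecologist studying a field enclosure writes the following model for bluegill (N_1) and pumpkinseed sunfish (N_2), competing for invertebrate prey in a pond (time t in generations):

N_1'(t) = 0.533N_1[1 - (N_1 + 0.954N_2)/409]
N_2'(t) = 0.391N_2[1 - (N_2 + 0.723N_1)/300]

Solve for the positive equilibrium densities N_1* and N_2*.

N_1* ≈ 396, N_2* ≈ 13.8

Setting both brackets to zero gives the nullclines N_1 + 0.954N_2 = 409 and 0.723N_1 + N_2 = 300.
Substituting N_2 = 300 - 0.723N_1 into the first: N_1(1 - 0.954·0.723) = 409 - 0.954·300.
So N_1* = 123/0.31 = 396, and then N_2* = 300 - 0.723·396 = 13.8.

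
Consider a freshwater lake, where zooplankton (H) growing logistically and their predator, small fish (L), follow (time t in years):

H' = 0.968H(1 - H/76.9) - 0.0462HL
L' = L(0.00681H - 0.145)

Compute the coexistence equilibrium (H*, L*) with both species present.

From dL/dt = 0 with L > 0: 0.00681H* = 0.145, so H* = 21.3.
Substitute into dH/dt = 0: 0.968(1 - 21.3/76.9) = 0.0462L*.
The bracket is 0.723, giving L* = 0.7/0.0462 = 15.2.

H* ≈ 21.3, L* ≈ 15.2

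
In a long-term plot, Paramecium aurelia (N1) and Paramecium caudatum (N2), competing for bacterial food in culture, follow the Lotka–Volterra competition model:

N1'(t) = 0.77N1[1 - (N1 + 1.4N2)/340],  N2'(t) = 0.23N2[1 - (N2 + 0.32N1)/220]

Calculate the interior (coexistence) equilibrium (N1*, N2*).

N1* ≈ 58, N2* ≈ 201

Setting both brackets to zero gives the nullclines N1 + 1.4N2 = 340 and 0.32N1 + N2 = 220.
Substituting N2 = 220 - 0.32N1 into the first: N1(1 - 1.4·0.32) = 340 - 1.4·220.
So N1* = 32/0.552 = 58, and then N2* = 220 - 0.32·58 = 201.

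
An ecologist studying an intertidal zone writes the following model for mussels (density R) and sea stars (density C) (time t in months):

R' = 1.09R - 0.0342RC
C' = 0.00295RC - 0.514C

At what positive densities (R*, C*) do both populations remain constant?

Set dC/dt = 0 with C > 0: 0.00295R - 0.514 = 0, so R* = 0.514/0.00295 = 174.
Set dR/dt = 0 with R > 0: 1.09 - 0.0342C = 0, so C* = 1.09/0.0342 = 31.9.

R* ≈ 174, C* ≈ 31.9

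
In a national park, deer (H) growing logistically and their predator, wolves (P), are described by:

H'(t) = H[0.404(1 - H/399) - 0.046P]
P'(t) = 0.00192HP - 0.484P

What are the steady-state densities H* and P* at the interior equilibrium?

H* ≈ 252, P* ≈ 3.23

From dP/dt = 0 with P > 0: 0.00192H* = 0.484, so H* = 252.
Substitute into dH/dt = 0: 0.404(1 - 252/399) = 0.046P*.
The bracket is 0.368, giving P* = 0.149/0.046 = 3.23.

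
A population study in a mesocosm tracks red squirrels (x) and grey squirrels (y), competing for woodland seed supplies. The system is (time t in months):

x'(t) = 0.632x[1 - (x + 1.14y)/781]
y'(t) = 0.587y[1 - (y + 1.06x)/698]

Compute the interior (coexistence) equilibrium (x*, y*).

Setting both brackets to zero gives the nullclines x + 1.14y = 781 and 1.06x + y = 698.
Substituting y = 698 - 1.06x into the first: x(1 - 1.14·1.06) = 781 - 1.14·698.
So x* = -14.7/-0.208 = 70.6, and then y* = 698 - 1.06·70.6 = 623.

x* ≈ 70.6, y* ≈ 623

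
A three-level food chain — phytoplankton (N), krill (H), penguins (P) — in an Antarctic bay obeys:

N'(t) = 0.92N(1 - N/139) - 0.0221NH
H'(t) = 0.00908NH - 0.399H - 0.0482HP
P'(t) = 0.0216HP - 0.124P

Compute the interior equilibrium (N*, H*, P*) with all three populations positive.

N* ≈ 120, H* ≈ 5.74, P* ≈ 14.3

From dP/dt = 0: 0.0216H* = 0.124, so H* = 5.74.
From dN/dt = 0: 0.92(1 - N*/139) = 0.0221·5.74, giving N* = 139·(1 - 0.138) = 120.
From dH/dt = 0: 0.00908·120 - 0.399 = 0.0482P*, so P* = 0.689/0.0482 = 14.3.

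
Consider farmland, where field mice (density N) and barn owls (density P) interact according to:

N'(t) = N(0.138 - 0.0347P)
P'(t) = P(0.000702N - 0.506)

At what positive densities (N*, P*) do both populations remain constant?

N* ≈ 721, P* ≈ 3.98

Set dP/dt = 0 with P > 0: 0.000702N - 0.506 = 0, so N* = 0.506/0.000702 = 721.
Set dN/dt = 0 with N > 0: 0.138 - 0.0347P = 0, so P* = 0.138/0.0347 = 3.98.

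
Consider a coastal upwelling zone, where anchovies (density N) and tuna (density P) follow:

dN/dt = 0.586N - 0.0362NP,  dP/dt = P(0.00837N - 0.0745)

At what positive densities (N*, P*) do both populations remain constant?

N* ≈ 8.9, P* ≈ 16.2

Set dP/dt = 0 with P > 0: 0.00837N - 0.0745 = 0, so N* = 0.0745/0.00837 = 8.9.
Set dN/dt = 0 with N > 0: 0.586 - 0.0362P = 0, so P* = 0.586/0.0362 = 16.2.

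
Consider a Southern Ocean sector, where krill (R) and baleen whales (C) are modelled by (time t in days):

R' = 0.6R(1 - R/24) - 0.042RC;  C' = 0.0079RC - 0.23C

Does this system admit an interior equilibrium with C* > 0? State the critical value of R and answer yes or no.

Threshold R = 29.1; K < 29.1, so no, the predator goes extinct.

The predator equation gives dC/dt > 0 only when R > 0.23/0.0079 = 29.1.
Without the predator, R → K = 24. Since 24 < 29.1, the predator cannot invade.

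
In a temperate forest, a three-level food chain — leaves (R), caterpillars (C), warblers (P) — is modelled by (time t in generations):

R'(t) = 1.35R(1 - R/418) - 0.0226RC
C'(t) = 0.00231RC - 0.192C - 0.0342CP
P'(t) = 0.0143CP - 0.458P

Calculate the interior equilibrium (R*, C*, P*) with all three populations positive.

From dP/dt = 0: 0.0143C* = 0.458, so C* = 32.
From dR/dt = 0: 1.35(1 - R*/418) = 0.0226·32, giving R* = 418·(1 - 0.536) = 194.
From dC/dt = 0: 0.00231·194 - 0.192 = 0.0342P*, so P* = 0.256/0.0342 = 7.48.

R* ≈ 194, C* ≈ 32, P* ≈ 7.48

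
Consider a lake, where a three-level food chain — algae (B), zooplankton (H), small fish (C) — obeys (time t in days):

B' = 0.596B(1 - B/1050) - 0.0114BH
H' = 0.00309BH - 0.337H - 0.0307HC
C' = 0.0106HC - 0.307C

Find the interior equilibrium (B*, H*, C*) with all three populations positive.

B* ≈ 468, H* ≈ 29, C* ≈ 36.2

From dC/dt = 0: 0.0106H* = 0.307, so H* = 29.
From dB/dt = 0: 0.596(1 - B*/1050) = 0.0114·29, giving B* = 1050·(1 - 0.554) = 468.
From dH/dt = 0: 0.00309·468 - 0.337 = 0.0307C*, so C* = 1.11/0.0307 = 36.2.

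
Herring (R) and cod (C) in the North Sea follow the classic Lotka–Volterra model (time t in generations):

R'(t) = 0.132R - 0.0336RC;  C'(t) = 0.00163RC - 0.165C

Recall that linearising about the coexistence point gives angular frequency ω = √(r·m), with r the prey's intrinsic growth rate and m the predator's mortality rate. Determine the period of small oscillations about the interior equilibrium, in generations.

T ≈ 42.6 generations

Here r = 0.132 and m = 0.165, so r·m = 0.0218.
ω = √0.0218 = 0.148 per generation, hence T = 2π/ω ≈ 42.6 generations.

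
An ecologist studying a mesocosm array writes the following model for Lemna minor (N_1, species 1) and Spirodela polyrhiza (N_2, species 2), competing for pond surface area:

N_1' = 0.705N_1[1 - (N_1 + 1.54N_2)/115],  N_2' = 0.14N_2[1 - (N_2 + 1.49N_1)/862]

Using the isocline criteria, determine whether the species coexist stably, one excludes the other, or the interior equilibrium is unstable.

Compare the nullcline intercepts: K1/α12 = 115/1.54 = 74.7 < K2 = 862; K2/α21 = 862/1.49 = 579 > K1 = 115.
Since the inequalities point opposite ways, species 2 can invade but species 1 cannot.

species 2 excludes species 1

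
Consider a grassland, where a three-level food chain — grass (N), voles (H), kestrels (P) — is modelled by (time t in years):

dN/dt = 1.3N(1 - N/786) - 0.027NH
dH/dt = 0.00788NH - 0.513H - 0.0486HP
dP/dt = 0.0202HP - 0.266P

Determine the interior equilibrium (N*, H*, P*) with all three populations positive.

N* ≈ 571, H* ≈ 13.2, P* ≈ 82

From dP/dt = 0: 0.0202H* = 0.266, so H* = 13.2.
From dN/dt = 0: 1.3(1 - N*/786) = 0.027·13.2, giving N* = 786·(1 - 0.273) = 571.
From dH/dt = 0: 0.00788·571 - 0.513 = 0.0486P*, so P* = 3.99/0.0486 = 82.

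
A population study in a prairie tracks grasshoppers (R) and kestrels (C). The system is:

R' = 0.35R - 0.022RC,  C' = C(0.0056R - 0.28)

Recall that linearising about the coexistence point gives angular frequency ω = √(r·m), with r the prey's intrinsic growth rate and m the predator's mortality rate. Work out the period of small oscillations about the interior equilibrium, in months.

Here r = 0.35 and m = 0.28, so r·m = 0.098.
ω = √0.098 = 0.313 per month, hence T = 2π/ω ≈ 20.1 months.

T ≈ 20.1 months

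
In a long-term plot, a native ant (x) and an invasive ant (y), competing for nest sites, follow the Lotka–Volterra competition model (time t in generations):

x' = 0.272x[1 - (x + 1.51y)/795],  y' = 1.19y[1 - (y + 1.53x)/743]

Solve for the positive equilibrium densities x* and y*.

Setting both brackets to zero gives the nullclines x + 1.51y = 795 and 1.53x + y = 743.
Substituting y = 743 - 1.53x into the first: x(1 - 1.51·1.53) = 795 - 1.51·743.
So x* = -327/-1.31 = 250, and then y* = 743 - 1.53·250 = 361.

x* ≈ 250, y* ≈ 361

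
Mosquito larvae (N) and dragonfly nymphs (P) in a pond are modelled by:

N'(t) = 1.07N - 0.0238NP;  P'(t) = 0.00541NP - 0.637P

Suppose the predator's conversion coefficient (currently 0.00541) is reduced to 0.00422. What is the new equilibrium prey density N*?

At the interior fixed point, setting dP/dt = 0 with P > 0 fixes N* = (predator death rate)/(NP coefficient) — independent of the other coefficients.
With the change, N* = 0.637/0.00422 = 151; it rises from 118.

N* ≈ 151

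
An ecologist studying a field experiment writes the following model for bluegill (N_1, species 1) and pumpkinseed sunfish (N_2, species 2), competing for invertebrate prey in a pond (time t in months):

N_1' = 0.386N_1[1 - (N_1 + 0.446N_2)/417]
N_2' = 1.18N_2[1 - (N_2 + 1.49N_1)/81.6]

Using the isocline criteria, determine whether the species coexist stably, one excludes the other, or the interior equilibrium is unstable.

Compare the nullcline intercepts: K1/α12 = 417/0.446 = 935 > K2 = 81.6; K2/α21 = 81.6/1.49 = 54.8 < K1 = 417.
Since the inequalities point opposite ways, species 1 can invade but species 2 cannot.

species 1 excludes species 2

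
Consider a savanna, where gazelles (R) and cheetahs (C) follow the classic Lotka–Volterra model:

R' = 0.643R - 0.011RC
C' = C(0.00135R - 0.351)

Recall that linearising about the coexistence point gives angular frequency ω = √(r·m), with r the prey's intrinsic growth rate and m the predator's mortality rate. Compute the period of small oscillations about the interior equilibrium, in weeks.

Here r = 0.643 and m = 0.351, so r·m = 0.226.
ω = √0.226 = 0.475 per week, hence T = 2π/ω ≈ 13.2 weeks.

T ≈ 13.2 weeks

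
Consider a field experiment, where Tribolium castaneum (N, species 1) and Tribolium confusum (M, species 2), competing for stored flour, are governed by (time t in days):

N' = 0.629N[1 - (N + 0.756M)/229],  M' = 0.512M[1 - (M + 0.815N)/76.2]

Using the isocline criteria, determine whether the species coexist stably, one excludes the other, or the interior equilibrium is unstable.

species 1 excludes species 2

Compare the nullcline intercepts: K1/α12 = 229/0.756 = 303 > K2 = 76.2; K2/α21 = 76.2/0.815 = 93.5 < K1 = 229.
Since the inequalities point opposite ways, species 1 can invade but species 2 cannot.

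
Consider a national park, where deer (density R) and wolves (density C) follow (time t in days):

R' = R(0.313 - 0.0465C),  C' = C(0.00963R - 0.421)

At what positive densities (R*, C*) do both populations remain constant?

R* ≈ 43.7, C* ≈ 6.73

Set dC/dt = 0 with C > 0: 0.00963R - 0.421 = 0, so R* = 0.421/0.00963 = 43.7.
Set dR/dt = 0 with R > 0: 0.313 - 0.0465C = 0, so C* = 0.313/0.0465 = 6.73.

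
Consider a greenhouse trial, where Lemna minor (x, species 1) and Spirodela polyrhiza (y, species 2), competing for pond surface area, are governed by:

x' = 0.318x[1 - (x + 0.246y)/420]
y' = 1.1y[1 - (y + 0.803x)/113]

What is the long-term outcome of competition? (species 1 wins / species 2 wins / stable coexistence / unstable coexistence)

species 1 excludes species 2

Compare the nullcline intercepts: K1/α12 = 420/0.246 = 1710 > K2 = 113; K2/α21 = 113/0.803 = 141 < K1 = 420.
Since the inequalities point opposite ways, species 1 can invade but species 2 cannot.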